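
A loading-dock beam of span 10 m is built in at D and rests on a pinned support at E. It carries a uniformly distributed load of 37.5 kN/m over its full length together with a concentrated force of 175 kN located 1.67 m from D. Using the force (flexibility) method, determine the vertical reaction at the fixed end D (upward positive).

Remove the prop at E; the released (primary) structure is a cantilever built in at D.
Primary-structure tip deflection at E by superposition:
  UDL 37.5: wL⁴/(8EI) = 46875/EI
  point load 175 at a = 1.67: Pa²(3L − a)/(6EI) = 2304/EI
  δ_0 = 49179/EI
Tip deflection under a unit load at E: L³/(3EI) = 333.3/EI.
Compatibility at E: δ_0 − R_E·δ_{EE} = 0, so R_E = 49179/333.3 = 147.5 kN.
Vertical equilibrium: R_D = ΣP − R_E = 550 − 147.5 = 402.5 kN.

R_D = 402.5 kN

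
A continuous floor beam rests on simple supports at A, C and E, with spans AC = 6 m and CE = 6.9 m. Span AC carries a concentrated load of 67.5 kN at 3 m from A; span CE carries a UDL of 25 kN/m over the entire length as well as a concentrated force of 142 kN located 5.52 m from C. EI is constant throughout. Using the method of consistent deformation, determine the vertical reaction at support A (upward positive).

R_A = 6.215 kN

Take M_C as the redundant. Released structure: two simple spans AC and CE with a hinge at C.
Rotations at C on the released spans (each span's end-slope, ×1/EI):
  span AC: point load 67.5 at a = 3: Pab(L + a)/(6LEI) = 151.9/EI
  span CE: UDL 25: wL³/(24EI) = 342.2/EI
  span CE: point load 142 at a = 5.52: Pab(L + b)/(6LEI) = 216.3/EI
  relative rotation θ_0 = (151.9 + 558.5)/EI = 710.4/EI
A unit hogging moment at C produces rotation L₁/(3EI) + L₂/(3EI) = 4.3/EI.
Slope continuity at C: θ_0 = M_C·4.3/EI, so M_C = 710.4/4.3 = 165.2 kN·m (hogging).
Span AC, ΣM about A with M_C applied at C: R_C^{AC}·6 = 202.5 + 165.2, so R_C^{AC} = 61.29 kN and R_A = 67.5 − 61.29 = 6.215 kN.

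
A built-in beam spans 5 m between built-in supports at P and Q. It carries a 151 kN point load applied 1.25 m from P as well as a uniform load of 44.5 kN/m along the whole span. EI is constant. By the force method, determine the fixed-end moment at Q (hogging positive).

M_Q = 128.1 kN·m

Take the two fixed-end moments M_P, M_Q as redundants; the released structure is the simple span PQ.
End rotations of the released simple span under the applied load (×1/EI):
  at P: point load 151 at a = 1.25: Pab(L + b)/(6LEI) = 206.4/EI
  at Q: point load 151 at a = 1.25: Pab(L + a)/(6LEI) = 147.5/EI
  at P: UDL 44.5: wL³/(24EI) = 231.8/EI
  at Q: UDL 44.5: wL³/(24EI) = 231.8/EI
  θ_P0 = 438.2/EI,  θ_Q0 = 379.2/EI
Flexibility coefficients: a unit moment at one end gives L/(3EI) there and L/(6EI) at the far end, so f₁₁ = f₂₂ = 1.667/EI and f₁₂ = f₂₁ = 0.8333/EI.
Compatibility — zero rotation at each built-in end:
  1.667 M_P + 0.8333 M_Q = 438.2
  0.8333 M_P + 1.667 M_Q = 379.2
Solving the pair gives M_P = 198.9 kN·m and M_Q = 128.1 kN·m (hogging).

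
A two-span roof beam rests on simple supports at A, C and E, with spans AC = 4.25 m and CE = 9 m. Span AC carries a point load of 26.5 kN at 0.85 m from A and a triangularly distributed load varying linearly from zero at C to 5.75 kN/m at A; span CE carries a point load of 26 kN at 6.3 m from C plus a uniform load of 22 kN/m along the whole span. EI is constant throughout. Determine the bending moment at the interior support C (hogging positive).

Take M_C as the redundant. Released structure: two simple spans AC and CE with a hinge at C.
End slopes at the hinge C, treating each span as simply supported:
  span AC: point load 26.5 at a = 0.85: Pab(L + a)/(6LEI) = 15.32/EI
  span AC: triangular load, peak 5.75: 7w₀L³/(360EI) = 8.583/EI
  span CE: point load 26 at a = 6.3: Pab(L + b)/(6LEI) = 95.82/EI
  span CE: UDL 22: wL³/(24EI) = 668.2/EI
  relative rotation θ_0 = (23.9 + 764.1)/EI = 788/EI
A unit hogging moment at C produces rotation L₁/(3EI) + L₂/(3EI) = 4.417/EI.
Compatibility: M_C·(L₁+L₂)/(3EI) = θ_0, giving M_C = 178.4 kN·m (hogging).

M_C = 178.4 kN·m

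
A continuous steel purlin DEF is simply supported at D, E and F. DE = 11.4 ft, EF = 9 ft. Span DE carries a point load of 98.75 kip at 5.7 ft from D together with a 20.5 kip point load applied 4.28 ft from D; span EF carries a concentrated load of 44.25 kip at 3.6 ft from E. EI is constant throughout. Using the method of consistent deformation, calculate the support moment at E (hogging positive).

Take M_E as the redundant. Released structure: two simple spans DE and EF with a hinge at E.
End slopes at the hinge E, treating each span as simply supported:
  span DE: point load 98.75 at a = 5.7: Pab(L + a)/(6LEI) = 802.1/EI
  span DE: point load 20.5 at a = 4.28: Pab(L + a)/(6LEI) = 143.2/EI
  span EF: point load 44.25 at a = 3.6: Pab(L + b)/(6LEI) = 229.4/EI
  relative rotation θ_0 = (945.3 + 229.4)/EI = 1175/EI
A unit hogging moment at E produces rotation L₁/(3EI) + L₂/(3EI) = 6.8/EI.
Slope continuity at E: θ_0 = M_E·6.8/EI, so M_E = 1175/6.8 = 172.7 kip·ft (hogging).

M_E = 172.7 kip·ft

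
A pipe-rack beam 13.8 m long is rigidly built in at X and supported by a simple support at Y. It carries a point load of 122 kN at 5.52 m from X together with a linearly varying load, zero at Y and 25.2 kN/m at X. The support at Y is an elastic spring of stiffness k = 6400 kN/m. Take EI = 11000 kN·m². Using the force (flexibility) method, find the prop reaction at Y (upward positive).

R_Y = 60.03 kN

Take the reaction at Y as the redundant and release it; the primary structure is a cantilever fixed at X.
Deflection at Y on the released cantilever, summing each load's contribution:
  point load 122 at a = 5.52: Pa²(3L − a)/(6EI) = 22230/EI
  triangular load, peak 25.2 at the fixed end: w₀L⁴/(30EI) = 30465/EI
  δ_0 = 52695/EI
Flexibility coefficient — unit upward force at Y: δ_{YY} = L³/(3EI) = 876/EI.
With EI = 11000 kN·m²: δ_0 = 4.7904 m and δ_{YY} = 0.079639 m/kN.
Compatibility — the spring shortens by R_Y/k under the reaction it provides: δ_0 − R_Y·δ_{YY} = R_Y/k. With 1/k = 0.000156 m/kN, R_Y = δ_0 / (δ_{YY} + 1/k) = 4.7904 / (0.079639 + 0.000156) = 60.03 kN.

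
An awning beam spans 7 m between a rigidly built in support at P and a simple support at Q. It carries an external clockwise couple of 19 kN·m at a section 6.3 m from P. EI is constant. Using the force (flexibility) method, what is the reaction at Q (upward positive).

Choose R_Q as the redundant. The primary structure is the cantilever fixed at P.
Deflection at Q on the released cantilever, summing each load's contribution:
  clockwise couple 19 at a = 6.3: M₀a(2L − a)/(2EI) = 460.8/EI
Tip deflection under a unit load at Q: L³/(3EI) = 114.3/EI.
The prop prevents deflection at Q: R_Q = δ_0/δ_{QQ} = 460.8/114.3 = 4.031 kN.

R_Q = 4.031 kN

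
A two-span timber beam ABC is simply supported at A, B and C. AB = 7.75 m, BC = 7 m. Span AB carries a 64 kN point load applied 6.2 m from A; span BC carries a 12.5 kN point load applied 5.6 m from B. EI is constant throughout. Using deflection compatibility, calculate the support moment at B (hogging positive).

M_B = 41.51 kN·m

Insert a hinge at B; M_B is the redundant, and each span becomes simply supported.
End slopes at the hinge B, treating each span as simply supported:
  span AB: point load 64 at a = 6.2: Pab(L + a)/(6LEI) = 184.5/EI
  span BC: point load 12.5 at a = 5.6: Pab(L + b)/(6LEI) = 19.6/EI
  relative rotation θ_0 = (184.5 + 19.6)/EI = 204.1/EI
A unit hogging moment at B produces rotation L₁/(3EI) + L₂/(3EI) = 4.917/EI.
Compatibility: M_B·(L₁+L₂)/(3EI) = θ_0, giving M_B = 41.51 kN·m (hogging).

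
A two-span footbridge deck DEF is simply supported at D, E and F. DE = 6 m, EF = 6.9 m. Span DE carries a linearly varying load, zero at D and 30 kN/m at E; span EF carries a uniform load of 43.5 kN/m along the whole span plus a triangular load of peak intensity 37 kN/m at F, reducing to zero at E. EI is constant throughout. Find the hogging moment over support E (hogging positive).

Insert a hinge at E; M_E is the redundant, and each span becomes simply supported.
Rotations at E on the released spans (each span's end-slope, ×1/EI):
  span DE: triangular load, peak 30: w₀L³/(45EI) = 144/EI
  span EF: UDL 43.5: wL³/(24EI) = 595.4/EI
  span EF: triangular load, peak 37: 7w₀L³/(360EI) = 236.3/EI
  relative rotation θ_0 = (144 + 831.8)/EI = 975.8/EI
A unit hogging moment at E produces rotation L₁/(3EI) + L₂/(3EI) = 4.3/EI.
Slope continuity at E: θ_0 = M_E·4.3/EI, so M_E = 975.8/4.3 = 226.9 kN·m (hogging).

M_E = 226.9 kN·m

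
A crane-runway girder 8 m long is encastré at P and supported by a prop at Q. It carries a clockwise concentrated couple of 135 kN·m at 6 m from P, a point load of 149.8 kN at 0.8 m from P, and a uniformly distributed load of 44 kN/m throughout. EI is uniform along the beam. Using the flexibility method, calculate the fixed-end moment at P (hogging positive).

M_P = 399.6 kN·m

Take the reaction at Q as the redundant and release it; the primary structure is a cantilever fixed at P.
Deflection at Q on the released cantilever, summing each load's contribution:
  clockwise couple 135 at a = 6: M₀a(2L − a)/(2EI) = 4050/EI
  point load 149.8 at a = 0.8: Pa²(3L − a)/(6EI) = 370.7/EI
  UDL 44: wL⁴/(8EI) = 22528/EI
  δ_0 = 26949/EI
Tip deflection under a unit load at Q: L³/(3EI) = 170.7/EI.
The prop prevents deflection at Q: R_Q = δ_0/δ_{QQ} = 26949/170.7 = 157.9 kN.
Moment equilibrium about P: M_P = Σ(load moments about P) − R_Q·L = 1663 − 157.9×8 = 399.6 kN·m.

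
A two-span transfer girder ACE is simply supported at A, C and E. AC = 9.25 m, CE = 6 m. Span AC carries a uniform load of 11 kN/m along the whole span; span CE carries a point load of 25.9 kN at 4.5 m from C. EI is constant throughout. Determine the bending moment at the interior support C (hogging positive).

M_C = 78.53 kN·m

Take M_C as the redundant. Released structure: two simple spans AC and CE with a hinge at C.
Rotations at C on the released spans (each span's end-slope, ×1/EI):
  span AC: UDL 11: wL³/(24EI) = 362.7/EI
  span CE: point load 25.9 at a = 4.5: Pab(L + b)/(6LEI) = 36.42/EI
  relative rotation θ_0 = (362.7 + 36.42)/EI = 399.2/EI
A unit hogging moment at C produces rotation L₁/(3EI) + L₂/(3EI) = 5.083/EI.
Slope continuity at C: θ_0 = M_C·5.083/EI, so M_C = 399.2/5.083 = 78.53 kN·m (hogging).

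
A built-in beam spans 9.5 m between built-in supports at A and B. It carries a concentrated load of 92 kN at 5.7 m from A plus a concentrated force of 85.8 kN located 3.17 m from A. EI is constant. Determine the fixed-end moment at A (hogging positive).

Take the two fixed-end moments M_A, M_B as redundants; the released structure is the simple span AB.
Simple-span end rotations at A and B under the given loads:
  at A: point load 92 at a = 5.7: Pab(L + b)/(6LEI) = 465/EI
  at B: point load 92 at a = 5.7: Pab(L + a)/(6LEI) = 531.4/EI
  at A: point load 85.8 at a = 3.17: Pab(L + b)/(6LEI) = 478.1/EI
  at B: point load 85.8 at a = 3.17: Pab(L + a)/(6LEI) = 382.7/EI
  θ_A0 = 943.1/EI,  θ_B0 = 914.1/EI
Flexibility coefficients: a unit moment at one end gives L/(3EI) there and L/(6EI) at the far end, so f₁₁ = f₂₂ = 3.167/EI and f₁₂ = f₂₁ = 1.583/EI.
Compatibility — zero rotation at each built-in end:
  3.167 M_A + 1.583 M_B = 943.1
  1.583 M_A + 3.167 M_B = 914.1
Solving the pair gives M_A = 204.7 kN·m and M_B = 186.3 kN·m (hogging).

M_A = 204.7 kN·m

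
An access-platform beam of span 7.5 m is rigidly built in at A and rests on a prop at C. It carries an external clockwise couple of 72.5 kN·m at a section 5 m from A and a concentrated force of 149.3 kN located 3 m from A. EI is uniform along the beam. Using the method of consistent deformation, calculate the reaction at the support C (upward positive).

Release the roller at C. Primary structure: cantilever fixed at A.
Free-end deflection of the primary structure under the applied loading (downward +):
  clockwise couple 72.5 at a = 5: M₀a(2L − a)/(2EI) = 1812/EI
  point load 149.3 at a = 3: Pa²(3L − a)/(6EI) = 4367/EI
  δ_0 = 6180/EI
Tip deflection under a unit load at C: L³/(3EI) = 140.6/EI.
Compatibility at C: δ_0 − R_C·δ_{CC} = 0, so R_C = 6180/140.6 = 43.94 kN.

R_C = 43.94 kN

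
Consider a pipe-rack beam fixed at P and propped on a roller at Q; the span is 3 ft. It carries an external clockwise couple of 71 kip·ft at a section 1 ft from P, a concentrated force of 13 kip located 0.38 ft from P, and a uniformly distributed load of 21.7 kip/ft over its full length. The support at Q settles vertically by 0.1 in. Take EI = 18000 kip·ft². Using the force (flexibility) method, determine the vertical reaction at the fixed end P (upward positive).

R_P = 50.33 kip

Take the reaction at Q as the redundant and release it; the primary structure is a cantilever fixed at P.
Primary-structure tip deflection at Q by superposition:
  clockwise couple 71 at a = 1: M₀a(2L − a)/(2EI) = 177.5/EI
  point load 13 at a = 0.38: Pa²(3L − a)/(6EI) = 2.697/EI
  UDL 21.7: wL⁴/(8EI) = 219.7/EI
  δ_0 = 399.9/EI
Flexibility coefficient — unit upward force at Q: δ_{QQ} = L³/(3EI) = 9/EI.
With EI = 18000 kip·ft²: δ_0 = 0.022217 ft and δ_{QQ} = 0.0005 ft/kip.
Compatibility — the beam at Q must follow the support down by 0.008333 ft: δ_0 − R_Q·δ_{QQ} = 0.008333, so R_Q = (0.022217 − 0.008333)/0.0005 = 27.77 kip.
Vertical equilibrium: R_P = ΣP − R_Q = 78.1 − 27.77 = 50.33 kip.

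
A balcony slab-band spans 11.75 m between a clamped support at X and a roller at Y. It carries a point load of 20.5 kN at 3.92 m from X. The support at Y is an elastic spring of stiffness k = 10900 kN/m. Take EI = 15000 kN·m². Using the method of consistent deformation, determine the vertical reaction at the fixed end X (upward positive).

R_X = 17.47 kN

Remove the prop at Y; the released (primary) structure is a cantilever built in at X.
Deflection at Y on the released cantilever, summing each load's contribution:
  point load 20.5 at a = 3.92: Pa²(3L − a)/(6EI) = 1645/EI
Flexibility coefficient — unit upward force at Y: δ_{YY} = L³/(3EI) = 540.7/EI.
With EI = 15000 kN·m²: δ_0 = 0.10966 m and δ_{YY} = 0.03605 m/kN.
Compatibility — the spring shortens by R_Y/k under the reaction it provides: δ_0 − R_Y·δ_{YY} = R_Y/k. With 1/k = 0.000092 m/kN, R_Y = δ_0 / (δ_{YY} + 1/k) = 0.10966 / (0.03605 + 0.000092) = 3.034 kN.
Vertical equilibrium: R_X = ΣP − R_Y = 20.5 − 3.034 = 17.47 kN.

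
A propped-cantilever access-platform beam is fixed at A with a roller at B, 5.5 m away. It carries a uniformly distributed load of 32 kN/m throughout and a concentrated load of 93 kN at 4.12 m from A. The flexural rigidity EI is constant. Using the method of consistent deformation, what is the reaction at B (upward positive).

R_B = 124.7 kN

Release the roller at B. Primary structure: cantilever fixed at A.
Primary-structure tip deflection at B by superposition:
  UDL 32: wL⁴/(8EI) = 3660/EI
  point load 93 at a = 4.12: Pa²(3L − a)/(6EI) = 3257/EI
  δ_0 = 6917/EI
Tip deflection under a unit load at B: L³/(3EI) = 55.46/EI.
The prop prevents deflection at B: R_B = δ_0/δ_{BB} = 6917/55.46 = 124.7 kN.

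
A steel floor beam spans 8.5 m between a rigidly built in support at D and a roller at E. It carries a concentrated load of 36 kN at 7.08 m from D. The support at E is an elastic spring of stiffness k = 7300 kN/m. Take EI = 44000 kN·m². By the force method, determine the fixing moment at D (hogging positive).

M_D = 31.43 kN·m

Remove the prop at E; the released (primary) structure is a cantilever built in at D.
Downward deflection at the released point E due to the loads:
  point load 36 at a = 7.08: Pa²(3L − a)/(6EI) = 5540/EI
Tip deflection under a unit load at E: L³/(3EI) = 204.7/EI.
With EI = 44000 kN·m²: δ_0 = 0.12591 m and δ_{EE} = 0.004652 m/kN.
Compatibility — the spring shortens by R_E/k under the reaction it provides: δ_0 − R_E·δ_{EE} = R_E/k. With 1/k = 0.000137 m/kN, R_E = δ_0 / (δ_{EE} + 1/k) = 0.12591 / (0.004652 + 0.000137) = 26.29 kN.
Moment equilibrium about D: M_D = Σ(load moments about D) − R_E·L = 254.9 − 26.29×8.5 = 31.43 kN·m.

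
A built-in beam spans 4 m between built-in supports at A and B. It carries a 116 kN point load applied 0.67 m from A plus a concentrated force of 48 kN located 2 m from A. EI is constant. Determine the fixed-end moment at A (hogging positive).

Take the two fixed-end moments M_A, M_B as redundants; the released structure is the simple span AB.
End rotations of the released simple span under the applied load (×1/EI):
  at A: point load 116 at a = 0.67: Pab(L + b)/(6LEI) = 79.04/EI
  at B: point load 116 at a = 0.67: Pab(L + a)/(6LEI) = 50.36/EI
  at A: point load 48 at a = 2: Pab(L + b)/(6LEI) = 48/EI
  at B: point load 48 at a = 2: Pab(L + a)/(6LEI) = 48/EI
  θ_A0 = 127/EI,  θ_B0 = 98.36/EI
Flexibility coefficients: a unit moment at one end gives L/(3EI) there and L/(6EI) at the far end, so f₁₁ = f₂₂ = 1.333/EI and f₁₂ = f₂₁ = 0.6667/EI.
Compatibility — zero rotation at each built-in end:
  1.333 M_A + 0.6667 M_B = 127
  0.6667 M_A + 1.333 M_B = 98.36
Solving the pair gives M_A = 77.86 kN·m and M_B = 34.84 kN·m (hogging).

M_A = 77.86 kN·m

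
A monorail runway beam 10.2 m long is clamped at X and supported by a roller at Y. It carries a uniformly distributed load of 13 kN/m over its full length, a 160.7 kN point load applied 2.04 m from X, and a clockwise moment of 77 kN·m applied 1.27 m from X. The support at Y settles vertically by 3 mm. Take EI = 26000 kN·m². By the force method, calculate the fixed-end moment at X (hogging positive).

M_X = 457.4 kN·m

Remove the prop at Y; the released (primary) structure is a cantilever built in at X.
Free-end deflection of the primary structure under the applied loading (downward +):
  UDL 13: wL⁴/(8EI) = 17590/EI
  point load 160.7 at a = 2.04: Pa²(3L − a)/(6EI) = 3183/EI
  clockwise couple 77 at a = 1.27: M₀a(2L − a)/(2EI) = 935.4/EI
  δ_0 = 21708/EI
Flexibility coefficient — unit upward force at Y: δ_{YY} = L³/(3EI) = 353.7/EI.
With EI = 26000 kN·m²: δ_0 = 0.83493 m and δ_{YY} = 0.013605 m/kN.
Compatibility — the beam at Y must follow the support down by 0.003 m: δ_0 − R_Y·δ_{YY} = 0.003, so R_Y = (0.83493 − 0.003)/0.013605 = 61.15 kN.
Moment equilibrium about X: M_X = Σ(load moments about X) − R_Y·L = 1081 − 61.15×10.2 = 457.4 kN·m.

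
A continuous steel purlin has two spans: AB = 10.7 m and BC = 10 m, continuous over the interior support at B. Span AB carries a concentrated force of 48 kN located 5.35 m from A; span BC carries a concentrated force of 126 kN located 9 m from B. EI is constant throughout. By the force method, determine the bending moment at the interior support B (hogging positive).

Release continuity at B by inserting a hinge; the redundant is the internal moment M_B. The primary structure is two simply-supported spans AB and BC.
End slopes at the hinge B, treating each span as simply supported:
  span AB: point load 48 at a = 5.35: Pab(L + a)/(6LEI) = 343.5/EI
  span BC: point load 126 at a = 9: Pab(L + b)/(6LEI) = 207.9/EI
  relative rotation θ_0 = (343.5 + 207.9)/EI = 551.4/EI
A unit hogging moment at B produces rotation L₁/(3EI) + L₂/(3EI) = 6.9/EI.
Slope continuity at B: θ_0 = M_B·6.9/EI, so M_B = 551.4/6.9 = 79.91 kN·m (hogging).

M_B = 79.91 kN·m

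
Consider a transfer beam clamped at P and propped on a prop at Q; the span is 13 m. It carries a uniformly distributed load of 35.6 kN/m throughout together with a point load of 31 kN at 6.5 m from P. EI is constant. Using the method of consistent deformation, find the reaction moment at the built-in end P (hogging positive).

Choose R_Q as the redundant. The primary structure is the cantilever fixed at P.
Primary-structure tip deflection at Q by superposition:
  UDL 35.6: wL⁴/(8EI) = 127096/EI
  point load 31 at a = 6.5: Pa²(3L − a)/(6EI) = 7094/EI
  δ_0 = 134191/EI
Tip deflection under a unit load at Q: L³/(3EI) = 732.3/EI.
Compatibility at Q: δ_0 − R_Q·δ_{QQ} = 0, so R_Q = 134191/732.3 = 183.2 kN.
Moment equilibrium about P: M_P = Σ(load moments about P) − R_Q·L = 3210 − 183.2×13 = 827.6 kN·m.

M_P = 827.6 kN·m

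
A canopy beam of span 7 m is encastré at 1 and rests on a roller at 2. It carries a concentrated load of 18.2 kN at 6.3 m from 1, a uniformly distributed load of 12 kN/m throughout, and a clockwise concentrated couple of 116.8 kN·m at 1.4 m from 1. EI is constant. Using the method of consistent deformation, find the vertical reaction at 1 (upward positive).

R_1 = 46.21 kN

Choose R_2 as the redundant. The primary structure is the cantilever fixed at 1.
Primary-structure tip deflection at 2 by superposition:
  point load 18.2 at a = 6.3: Pa²(3L − a)/(6EI) = 1770/EI
  UDL 12: wL⁴/(8EI) = 3602/EI
  clockwise couple 116.8 at a = 1.4: M₀a(2L − a)/(2EI) = 1030/EI
  δ_0 = 6401/EI
Flexibility coefficient — unit upward force at 2: δ_{22} = L³/(3EI) = 114.3/EI.
The prop prevents deflection at 2: R_2 = δ_0/δ_{22} = 6401/114.3 = 55.99 kN.
Vertical equilibrium: R_1 = ΣP − R_2 = 102.2 − 55.99 = 46.21 kN.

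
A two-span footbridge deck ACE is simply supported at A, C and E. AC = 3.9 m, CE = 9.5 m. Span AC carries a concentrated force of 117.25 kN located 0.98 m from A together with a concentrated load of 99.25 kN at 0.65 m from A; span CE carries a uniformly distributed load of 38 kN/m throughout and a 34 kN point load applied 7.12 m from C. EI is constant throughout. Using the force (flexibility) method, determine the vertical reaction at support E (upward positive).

R_E = 168.6 kN

Release continuity at C by inserting a hinge; the redundant is the internal moment M_C. The primary structure is two simply-supported spans AC and CE.
Rotations at C on the released spans (each span's end-slope, ×1/EI):
  span AC: point load 117.25 at a = 0.98: Pab(L + a)/(6LEI) = 69.97/EI
  span AC: point load 99.25 at a = 0.65: Pab(L + a)/(6LEI) = 40.77/EI
  span CE: UDL 38: wL³/(24EI) = 1358/EI
  span CE: point load 34 at a = 7.12: Pab(L + b)/(6LEI) = 120.1/EI
  relative rotation θ_0 = (110.7 + 1478)/EI = 1588/EI
A unit hogging moment at C produces rotation L₁/(3EI) + L₂/(3EI) = 4.467/EI.
Slope continuity at C: θ_0 = M_C·4.467/EI, so M_C = 1588/4.467 = 355.6 kN·m (hogging).
Span CE, ΣM about E: R_C^{CE}·9.5 = 1796 + 355.6, so R_C^{CE} = 226.4 kN and R_E = 395 − 226.4 = 168.6 kN.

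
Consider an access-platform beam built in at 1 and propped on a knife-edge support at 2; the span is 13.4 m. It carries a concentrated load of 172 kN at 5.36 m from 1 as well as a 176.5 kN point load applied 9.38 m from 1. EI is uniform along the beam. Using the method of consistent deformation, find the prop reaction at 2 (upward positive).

R_2 = 135.2 kN

Choose R_2 as the redundant. The primary structure is the cantilever fixed at 1.
Deflection at 2 on the released cantilever, summing each load's contribution:
  point load 172 at a = 5.36: Pa²(3L − a)/(6EI) = 28694/EI
  point load 176.5 at a = 9.38: Pa²(3L − a)/(6EI) = 79769/EI
  δ_0 = 108462/EI
Tip deflection under a unit load at 2: L³/(3EI) = 802/EI.
The prop prevents deflection at 2: R_2 = δ_0/δ_{22} = 108462/802 = 135.2 kN.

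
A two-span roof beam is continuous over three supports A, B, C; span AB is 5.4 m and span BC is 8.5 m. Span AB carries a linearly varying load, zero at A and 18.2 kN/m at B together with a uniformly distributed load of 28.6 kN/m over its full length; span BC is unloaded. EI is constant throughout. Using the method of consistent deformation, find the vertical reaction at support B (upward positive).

R_B = 126.4 kN

Take M_B as the redundant. Released structure: two simple spans AB and BC with a hinge at B.
Rotations at B on the released spans (each span's end-slope, ×1/EI):
  span AB: triangular load, peak 18.2: w₀L³/(45EI) = 63.69/EI
  span AB: UDL 28.6: wL³/(24EI) = 187.6/EI
  relative rotation θ_0 = (251.3 + 0)/EI = 251.3/EI
A unit hogging moment at B produces rotation L₁/(3EI) + L₂/(3EI) = 4.633/EI.
Slope continuity at B: θ_0 = M_B·4.633/EI, so M_B = 251.3/4.633 = 54.24 kN·m (hogging).
Span AB, ΣM about A with M_B applied at B: R_B^{AB}·5.4 = 593.9 + 54.24, so R_B^{AB} = 120 kN and R_A = 203.6 − 120 = 83.55 kN.
Span BC, ΣM about C: R_B^{BC}·8.5 = 0 + 54.24, so R_B^{BC} = 6.382 kN and R_C = 0 − 6.382 = -6.382 kN.
R_B = 120 + 6.382 = 126.4 kN.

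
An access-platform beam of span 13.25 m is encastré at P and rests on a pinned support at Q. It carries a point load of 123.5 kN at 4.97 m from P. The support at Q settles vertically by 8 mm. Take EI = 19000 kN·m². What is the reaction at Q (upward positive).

Choose R_Q as the redundant. The primary structure is the cantilever fixed at P.
Downward deflection at the released point Q due to the loads:
  point load 123.5 at a = 4.97: Pa²(3L − a)/(6EI) = 17683/EI
Tip deflection under a unit load at Q: L³/(3EI) = 775.4/EI.
With EI = 19000 kN·m²: δ_0 = 0.93069 m and δ_{QQ} = 0.040811 m/kN.
Compatibility — the beam at Q must follow the support down by 0.008 m: δ_0 − R_Q·δ_{QQ} = 0.008, so R_Q = (0.93069 − 0.008)/0.040811 = 22.61 kN.

R_Q = 22.61 kN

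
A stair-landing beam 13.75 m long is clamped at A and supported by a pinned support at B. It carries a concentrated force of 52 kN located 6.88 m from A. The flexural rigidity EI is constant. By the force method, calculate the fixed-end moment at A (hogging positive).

Release the roller at B. Primary structure: cantilever fixed at A.
Deflection at B on the released cantilever, summing each load's contribution:
  point load 52 at a = 6.88: Pa²(3L − a)/(6EI) = 14100/EI
Tip deflection under a unit load at B: L³/(3EI) = 866.5/EI.
The prop prevents deflection at B: R_B = δ_0/δ_{BB} = 14100/866.5 = 16.27 kN.
Moment equilibrium about A: M_A = Σ(load moments about A) − R_B·L = 357.8 − 16.27×13.75 = 134 kN·m.

M_A = 134 kN·m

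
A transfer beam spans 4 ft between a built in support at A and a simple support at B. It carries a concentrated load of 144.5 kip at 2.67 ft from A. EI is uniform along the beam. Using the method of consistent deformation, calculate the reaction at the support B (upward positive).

R_B = 75.09 kip

Choose R_B as the redundant. The primary structure is the cantilever fixed at A.
Free-end deflection of the primary structure under the applied loading (downward +):
  point load 144.5 at a = 2.67: Pa²(3L − a)/(6EI) = 1602/EI
Flexibility coefficient — unit upward force at B: δ_{BB} = L³/(3EI) = 21.33/EI.
Compatibility at B: δ_0 − R_B·δ_{BB} = 0, so R_B = 1602/21.33 = 75.09 kip.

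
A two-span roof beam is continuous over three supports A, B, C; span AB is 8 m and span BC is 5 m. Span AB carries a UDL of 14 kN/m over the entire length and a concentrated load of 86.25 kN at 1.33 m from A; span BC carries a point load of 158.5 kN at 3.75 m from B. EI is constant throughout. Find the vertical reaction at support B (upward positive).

R_B = 155.1 kN

Take M_B as the redundant. Released structure: two simple spans AB and BC with a hinge at B.
End slopes at the hinge B, treating each span as simply supported:
  span AB: UDL 14: wL³/(24EI) = 298.7/EI
  span AB: point load 86.25 at a = 1.33: Pab(L + a)/(6LEI) = 148.7/EI
  span BC: point load 158.5 at a = 3.75: Pab(L + b)/(6LEI) = 154.8/EI
  relative rotation θ_0 = (447.4 + 154.8)/EI = 602.2/EI
A unit hogging moment at B produces rotation L₁/(3EI) + L₂/(3EI) = 4.333/EI.
Slope continuity at B: θ_0 = M_B·4.333/EI, so M_B = 602.2/4.333 = 139 kN·m (hogging).
Span AB, ΣM about A with M_B applied at B: R_B^{AB}·8 = 562.7 + 139, so R_B^{AB} = 87.71 kN and R_A = 198.2 − 87.71 = 110.5 kN.
Span BC, ΣM about C: R_B^{BC}·5 = 198.1 + 139, so R_B^{BC} = 67.42 kN and R_C = 158.5 − 67.42 = 91.08 kN.
R_B = 87.71 + 67.42 = 155.1 kN.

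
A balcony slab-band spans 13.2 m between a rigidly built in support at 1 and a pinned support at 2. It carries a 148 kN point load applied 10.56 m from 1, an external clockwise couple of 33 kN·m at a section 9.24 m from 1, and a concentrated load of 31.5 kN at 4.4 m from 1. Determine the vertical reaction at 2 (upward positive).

Choose R_2 as the redundant. The primary structure is the cantilever fixed at 1.
Downward deflection at the released point 2 due to the loads:
  point load 148 at a = 10.56: Pa²(3L − a)/(6EI) = 79879/EI
  clockwise couple 33 at a = 9.24: M₀a(2L − a)/(2EI) = 2616/EI
  point load 31.5 at a = 4.4: Pa²(3L − a)/(6EI) = 3578/EI
  δ_0 = 86073/EI
Flexibility coefficient — unit upward force at 2: δ_{22} = L³/(3EI) = 766.7/EI.
The prop prevents deflection at 2: R_2 = δ_0/δ_{22} = 86073/766.7 = 112.3 kN.

R_2 = 112.3 kN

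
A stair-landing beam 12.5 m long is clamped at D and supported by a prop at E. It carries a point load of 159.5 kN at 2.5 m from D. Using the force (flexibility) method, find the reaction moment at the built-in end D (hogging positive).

Take the reaction at E as the redundant and release it; the primary structure is a cantilever fixed at D.
Primary-structure tip deflection at E by superposition:
  point load 159.5 at a = 2.5: Pa²(3L − a)/(6EI) = 5815/EI
Flexibility coefficient — unit upward force at E: δ_{EE} = L³/(3EI) = 651/EI.
The prop prevents deflection at E: R_E = δ_0/δ_{EE} = 5815/651 = 8.932 kN.
Moment equilibrium about D: M_D = Σ(load moments about D) − R_E·L = 398.8 − 8.932×12.5 = 287.1 kN·m.

M_D = 287.1 kN·m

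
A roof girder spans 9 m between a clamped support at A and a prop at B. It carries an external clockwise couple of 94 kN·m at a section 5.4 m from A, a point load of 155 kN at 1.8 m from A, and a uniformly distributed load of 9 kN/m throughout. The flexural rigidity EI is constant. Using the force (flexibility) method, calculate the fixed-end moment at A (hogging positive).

Choose R_B as the redundant. The primary structure is the cantilever fixed at A.
Downward deflection at the released point B due to the loads:
  clockwise couple 94 at a = 5.4: M₀a(2L − a)/(2EI) = 3198/EI
  point load 155 at a = 1.8: Pa²(3L − a)/(6EI) = 2109/EI
  UDL 9: wL⁴/(8EI) = 7381/EI
  δ_0 = 12688/EI
Tip deflection under a unit load at B: L³/(3EI) = 243/EI.
The prop prevents deflection at B: R_B = δ_0/δ_{BB} = 12688/243 = 52.22 kN.
Moment equilibrium about A: M_A = Σ(load moments about A) − R_B·L = 737.5 − 52.22×9 = 267.6 kN·m.

M_A = 267.6 kN·m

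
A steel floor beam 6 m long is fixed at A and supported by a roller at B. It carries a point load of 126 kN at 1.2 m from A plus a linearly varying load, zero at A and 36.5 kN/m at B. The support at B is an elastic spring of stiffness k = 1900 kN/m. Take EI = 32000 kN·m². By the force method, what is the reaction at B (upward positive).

Take the reaction at B as the redundant and release it; the primary structure is a cantilever fixed at A.
Deflection at B on the released cantilever, summing each load's contribution:
  point load 126 at a = 1.2: Pa²(3L − a)/(6EI) = 508/EI
  triangular load, peak 36.5 at the free end: 11w₀L⁴/(120EI) = 4336/EI
  δ_0 = 4844/EI
Tip deflection under a unit load at B: L³/(3EI) = 72/EI.
With EI = 32000 kN·m²: δ_0 = 0.15138 m and δ_{BB} = 0.00225 m/kN.
Compatibility — the spring shortens by R_B/k under the reaction it provides: δ_0 − R_B·δ_{BB} = R_B/k. With 1/k = 0.000526 m/kN, R_B = δ_0 / (δ_{BB} + 1/k) = 0.15138 / (0.00225 + 0.000526) = 54.53 kN.

R_B = 54.53 kN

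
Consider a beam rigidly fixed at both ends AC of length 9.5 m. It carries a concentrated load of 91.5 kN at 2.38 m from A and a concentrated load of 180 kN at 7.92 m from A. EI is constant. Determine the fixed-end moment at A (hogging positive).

M_A = 161.8 kN·m

Release both end moments; the primary structure is a simply-supported span AC with redundants M_A and M_C.
On the primary (simply-supported) span, the end slopes from the loading are:
  at A: point load 91.5 at a = 2.38: Pab(L + b)/(6LEI) = 452.1/EI
  at C: point load 91.5 at a = 2.38: Pab(L + a)/(6LEI) = 323.2/EI
  at A: point load 180 at a = 7.92: Pab(L + b)/(6LEI) = 437.8/EI
  at C: point load 180 at a = 7.92: Pab(L + a)/(6LEI) = 688.4/EI
  θ_A0 = 889.9/EI,  θ_C0 = 1012/EI
Flexibility coefficients: a unit moment at one end gives L/(3EI) there and L/(6EI) at the far end, so f₁₁ = f₂₂ = 3.167/EI and f₁₂ = f₂₁ = 1.583/EI.
Compatibility — zero rotation at each built-in end:
  3.167 M_A + 1.583 M_C = 889.9
  1.583 M_A + 3.167 M_C = 1012
Solving the pair gives M_A = 161.8 kN·m and M_C = 238.6 kN·m (hogging).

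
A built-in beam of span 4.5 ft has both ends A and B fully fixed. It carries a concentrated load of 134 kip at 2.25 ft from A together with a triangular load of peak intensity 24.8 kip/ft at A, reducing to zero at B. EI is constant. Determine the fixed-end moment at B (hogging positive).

M_B = 92.11 kip·ft

Take the two fixed-end moments M_A, M_B as redundants; the released structure is the simple span AB.
Simple-span end rotations at A and B under the given loads:
  at A: point load 134 at a = 2.25: Pab(L + b)/(6LEI) = 169.6/EI
  at B: point load 134 at a = 2.25: Pab(L + a)/(6LEI) = 169.6/EI
  at A: triangular load, peak 24.8: w₀L³/(45EI) = 50.22/EI
  at B: triangular load, peak 24.8: 7w₀L³/(360EI) = 43.94/EI
  θ_A0 = 219.8/EI,  θ_B0 = 213.5/EI
Flexibility coefficients: a unit moment at one end gives L/(3EI) there and L/(6EI) at the far end, so f₁₁ = f₂₂ = 1.5/EI and f₁₂ = f₂₁ = 0.75/EI.
Compatibility — zero rotation at each built-in end:
  1.5 M_A + 0.75 M_B = 219.8
  0.75 M_A + 1.5 M_B = 213.5
Solving the pair gives M_A = 100.5 kip·ft and M_B = 92.11 kip·ft (hogging).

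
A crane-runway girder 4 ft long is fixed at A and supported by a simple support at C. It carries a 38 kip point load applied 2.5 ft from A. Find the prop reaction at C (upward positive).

R_C = 17.63 kip

Remove the prop at C; the released (primary) structure is a cantilever built in at A.
Deflection at C on the released cantilever, summing each load's contribution:
  point load 38 at a = 2.5: Pa²(3L − a)/(6EI) = 376/EI
Flexibility coefficient — unit upward force at C: δ_{CC} = L³/(3EI) = 21.33/EI.
The prop prevents deflection at C: R_C = δ_0/δ_{CC} = 376/21.33 = 17.63 kip.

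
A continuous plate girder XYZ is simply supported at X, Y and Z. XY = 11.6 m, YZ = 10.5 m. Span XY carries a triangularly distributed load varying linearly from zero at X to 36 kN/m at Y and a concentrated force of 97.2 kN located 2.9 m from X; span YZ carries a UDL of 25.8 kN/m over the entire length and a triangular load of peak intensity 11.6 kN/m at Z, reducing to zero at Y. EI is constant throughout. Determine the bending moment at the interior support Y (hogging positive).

M_Y = 443.2 kN·m

Release continuity at Y by inserting a hinge; the redundant is the internal moment M_Y. The primary structure is two simply-supported spans XY and YZ.
Discontinuity in slope at Y on the released structure — sum the simple-span end rotations:
  span XY: triangular load, peak 36: w₀L³/(45EI) = 1249/EI
  span XY: point load 97.2 at a = 2.9: Pab(L + a)/(6LEI) = 510.9/EI
  span YZ: UDL 25.8: wL³/(24EI) = 1244/EI
  span YZ: triangular load, peak 11.6: 7w₀L³/(360EI) = 261.1/EI
  relative rotation θ_0 = (1760 + 1506)/EI = 3265/EI
A unit hogging moment at Y produces rotation L₁/(3EI) + L₂/(3EI) = 7.367/EI.
Slope continuity at Y: θ_0 = M_Y·7.367/EI, so M_Y = 3265/7.367 = 443.2 kN·m (hogging).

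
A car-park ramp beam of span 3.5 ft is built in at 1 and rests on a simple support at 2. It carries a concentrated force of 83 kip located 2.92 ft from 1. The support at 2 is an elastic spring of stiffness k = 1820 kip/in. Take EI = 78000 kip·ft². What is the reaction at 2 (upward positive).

R_2 = 50.05 kip

Release the roller at 2. Primary structure: cantilever fixed at 1.
Primary-structure tip deflection at 2 by superposition:
  point load 83 at a = 2.92: Pa²(3L − a)/(6EI) = 894/EI
Tip deflection under a unit load at 2: L³/(3EI) = 14.29/EI.
With EI = 78000 kip·ft²: δ_0 = 0.011462 ft and δ_{22} = 0.000183 ft/kip.
Compatibility — the spring shortens by R_2/k under the reaction it provides: δ_0 − R_2·δ_{22} = R_2/k. With 1/k = 1/(1820×12) ft/kip = 0.000046 ft/kip, R_2 = δ_0 / (δ_{22} + 1/k) = 0.011462 / (0.000183 + 0.000046) = 50.05 kip.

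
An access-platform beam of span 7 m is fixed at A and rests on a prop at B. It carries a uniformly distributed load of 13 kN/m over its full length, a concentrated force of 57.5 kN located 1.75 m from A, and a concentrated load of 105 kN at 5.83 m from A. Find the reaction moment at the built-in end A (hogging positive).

M_A = 205.4 kN·m

Release the roller at B. Primary structure: cantilever fixed at A.
Free-end deflection of the primary structure under the applied loading (downward +):
  UDL 13: wL⁴/(8EI) = 3902/EI
  point load 57.5 at a = 1.75: Pa²(3L − a)/(6EI) = 565/EI
  point load 105 at a = 5.83: Pa²(3L − a)/(6EI) = 9023/EI
  δ_0 = 13490/EI
Flexibility coefficient — unit upward force at B: δ_{BB} = L³/(3EI) = 114.3/EI.
The prop prevents deflection at B: R_B = δ_0/δ_{BB} = 13490/114.3 = 118 kN.
Moment equilibrium about A: M_A = Σ(load moments about A) − R_B·L = 1031 − 118×7 = 205.4 kN·m.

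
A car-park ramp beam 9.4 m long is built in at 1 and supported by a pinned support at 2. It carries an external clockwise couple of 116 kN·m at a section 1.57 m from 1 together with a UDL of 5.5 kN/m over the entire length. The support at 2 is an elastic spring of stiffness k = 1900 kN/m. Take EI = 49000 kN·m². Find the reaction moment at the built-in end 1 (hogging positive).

Remove the prop at 2; the released (primary) structure is a cantilever built in at 1.
Primary-structure tip deflection at 2 by superposition:
  clockwise couple 116 at a = 1.57: M₀a(2L − a)/(2EI) = 1569/EI
  UDL 5.5: wL⁴/(8EI) = 5368/EI
  δ_0 = 6937/EI
Flexibility coefficient — unit upward force at 2: δ_{22} = L³/(3EI) = 276.9/EI.
With EI = 49000 kN·m²: δ_0 = 0.14156 m and δ_{22} = 0.00565 m/kN.
Compatibility — the spring shortens by R_2/k under the reaction it provides: δ_0 − R_2·δ_{22} = R_2/k. With 1/k = 0.000526 m/kN, R_2 = δ_0 / (δ_{22} + 1/k) = 0.14156 / (0.00565 + 0.000526) = 22.92 kN.
Moment equilibrium about 1: M_1 = Σ(load moments about 1) − R_2·L = 359 − 22.92×9.4 = 143.5 kN·m.

M_1 = 143.5 kN·m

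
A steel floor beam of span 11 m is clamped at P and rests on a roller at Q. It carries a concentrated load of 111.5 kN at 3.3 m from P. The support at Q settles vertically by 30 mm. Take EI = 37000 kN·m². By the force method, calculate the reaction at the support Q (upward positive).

Take the reaction at Q as the redundant and release it; the primary structure is a cantilever fixed at P.
Downward deflection at the released point Q due to the loads:
  point load 111.5 at a = 3.3: Pa²(3L − a)/(6EI) = 6010/EI
Tip deflection under a unit load at Q: L³/(3EI) = 443.7/EI.
With EI = 37000 kN·m²: δ_0 = 0.16244 m and δ_{QQ} = 0.011991 m/kN.
Compatibility — the beam at Q must follow the support down by 0.03 m: δ_0 − R_Q·δ_{QQ} = 0.03, so R_Q = (0.16244 − 0.03)/0.011991 = 11.05 kN.

R_Q = 11.05 kN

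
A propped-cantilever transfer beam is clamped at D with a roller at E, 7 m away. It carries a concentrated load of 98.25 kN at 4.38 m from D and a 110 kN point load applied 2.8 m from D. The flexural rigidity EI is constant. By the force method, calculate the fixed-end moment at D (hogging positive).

M_D = 258.5 kN·m

Release the roller at E. Primary structure: cantilever fixed at D.
Primary-structure tip deflection at E by superposition:
  point load 98.25 at a = 4.38: Pa²(3L − a)/(6EI) = 5221/EI
  point load 110 at a = 2.8: Pa²(3L − a)/(6EI) = 2616/EI
  δ_0 = 7837/EI
Flexibility coefficient — unit upward force at E: δ_{EE} = L³/(3EI) = 114.3/EI.
The prop prevents deflection at E: R_E = δ_0/δ_{EE} = 7837/114.3 = 68.55 kN.
Moment equilibrium about D: M_D = Σ(load moments about D) − R_E·L = 738.3 − 68.55×7 = 258.5 kN·m.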